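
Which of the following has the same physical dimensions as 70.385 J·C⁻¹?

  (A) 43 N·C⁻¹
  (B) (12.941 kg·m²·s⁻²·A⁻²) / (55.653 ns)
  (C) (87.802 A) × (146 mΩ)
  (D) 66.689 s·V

(C)

Reference: J·C⁻¹ = N·m·(s·A)⁻¹ = kg·m²·s⁻³·A⁻¹.
Each option:
  (A) N·C⁻¹ = kg·m·s⁻²·(s·A)⁻¹ = kg·m·s⁻³·A⁻¹
  (B) [kg·m²·s⁻²·A⁻²] / [s] = kg·m²·s⁻³·A⁻²
  (C) [A] · [kg·m²·s⁻³·A⁻²] = kg·m²·s⁻³·A⁻¹  ← same
  (D) V·s = J·C⁻¹·s = kg·m²·s⁻²·A⁻¹
Only (C) matches kg·m²·s⁻³·A⁻¹.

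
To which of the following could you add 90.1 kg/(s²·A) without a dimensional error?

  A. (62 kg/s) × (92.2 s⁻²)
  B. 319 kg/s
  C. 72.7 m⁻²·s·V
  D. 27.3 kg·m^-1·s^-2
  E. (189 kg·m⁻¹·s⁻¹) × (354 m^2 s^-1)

Reference: kg·s⁻²·A⁻¹.
Each option:
  A. [kg·s⁻¹] · [s⁻²] = kg·s⁻³
  B. kg·s⁻¹
  C. V·s·m⁻² = J·C⁻¹·s·m⁻² = kg·s⁻²·A⁻¹  ← same
  D. kg·m⁻¹·s⁻²
  E. [kg·m⁻¹·s⁻¹] · [m²·s⁻¹] = kg·m·s⁻²
Only C. matches kg·s⁻²·A⁻¹.

C.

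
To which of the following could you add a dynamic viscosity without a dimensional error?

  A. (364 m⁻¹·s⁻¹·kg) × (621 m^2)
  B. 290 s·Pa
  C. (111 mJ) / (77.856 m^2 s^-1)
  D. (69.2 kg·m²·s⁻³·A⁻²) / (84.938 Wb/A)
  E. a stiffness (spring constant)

B.

Reference: [dynamic viscosity] = kg·m⁻¹·s⁻¹.
Each option:
  A. [kg·m⁻¹·s⁻¹] · [m²] = kg·m·s⁻¹
  B. Pa·s = N·m⁻²·s = kg·m⁻¹·s⁻¹  ← same
  C. [kg·m²·s⁻²] / [m²·s⁻¹] = kg·s⁻¹
  D. [kg·m²·s⁻³·A⁻²] / [kg·m²·s⁻²·A⁻²] = s⁻¹
  E. [stiffness (spring constant)] = kg·s⁻²
Only B. matches kg·m⁻¹·s⁻¹.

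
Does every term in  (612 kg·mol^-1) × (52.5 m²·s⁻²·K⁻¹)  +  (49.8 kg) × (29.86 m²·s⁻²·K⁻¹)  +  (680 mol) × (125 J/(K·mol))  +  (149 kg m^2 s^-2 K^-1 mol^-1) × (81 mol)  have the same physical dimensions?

Dimensions:
  (612 kg·mol^-1) × (52.5 m²·s⁻²·K⁻¹):  [kg·mol⁻¹] · [m²·s⁻²·K⁻¹] = kg·m²·s⁻²·K⁻¹·mol⁻¹
  (49.8 kg) × (29.86 m²·s⁻²·K⁻¹):  [kg] · [m²·s⁻²·K⁻¹] = kg·m²·s⁻²·K⁻¹
  (680 mol) × (125 J/(K·mol)):  [mol] · [kg·m²·s⁻²·K⁻¹·mol⁻¹] = kg·m²·s⁻²·K⁻¹
  (149 kg m^2 s^-2 K^-1 mol^-1) × (81 mol):  [kg·m²·s⁻²·K⁻¹·mol⁻¹] · [mol] = kg·m²·s⁻²·K⁻¹
The terms do not share a single dimension (kg·m²·s⁻²·K⁻¹ vs kg·m²·s⁻²·K⁻¹·mol⁻¹).

No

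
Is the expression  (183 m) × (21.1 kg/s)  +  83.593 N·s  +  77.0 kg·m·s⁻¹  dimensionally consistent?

Yes

In SI base units:
  (183 m) × (21.1 kg/s):  [m] · [kg·s⁻¹] = kg·m·s⁻¹
  83.593 N·s:  N·s = kg·m·s⁻²·s = kg·m·s⁻¹
  77.0 kg·m·s⁻¹:  kg·m·s⁻¹
Every term reduces to kg·m·s⁻¹.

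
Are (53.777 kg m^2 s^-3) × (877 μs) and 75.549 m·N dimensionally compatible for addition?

In SI base units:
  (53.777 kg m^2 s^-3) × (877 μs):  [kg·m²·s⁻³] · [s] = kg·m²·s⁻²
  75.549 m·N:  N·m = kg·m·s⁻²·m = kg·m²·s⁻²
Both are kg·m²·s⁻², so they have the same dimensions and can be added.

Yes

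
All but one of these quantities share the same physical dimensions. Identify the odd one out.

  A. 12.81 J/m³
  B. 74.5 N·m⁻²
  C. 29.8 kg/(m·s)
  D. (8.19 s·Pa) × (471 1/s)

Reduce each to base SI dimensions:
  A. J·m⁻³ = N·m·m⁻³ = kg·m⁻¹·s⁻²
  B. N·m⁻² = kg·m·s⁻²·m⁻² = kg·m⁻¹·s⁻²
  C. kg·m⁻¹·s⁻¹
  D. [kg·m⁻¹·s⁻¹] · [s⁻¹] = kg·m⁻¹·s⁻²
All reduce to kg·m⁻¹·s⁻² except C., which is kg·m⁻¹·s⁻¹.

C.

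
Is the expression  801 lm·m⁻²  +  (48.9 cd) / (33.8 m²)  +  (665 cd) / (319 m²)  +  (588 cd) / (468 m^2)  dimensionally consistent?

In SI base units:
  801 lm·m⁻²:  lm·m⁻² = cd·m⁻² = m⁻²·cd
  (48.9 cd) / (33.8 m²):  [cd] / [m²] = m⁻²·cd
  (665 cd) / (319 m²):  [cd] / [m²] = m⁻²·cd
  (588 cd) / (468 m^2):  [cd] / [m²] = m⁻²·cd
Every term reduces to m⁻²·cd.

Yes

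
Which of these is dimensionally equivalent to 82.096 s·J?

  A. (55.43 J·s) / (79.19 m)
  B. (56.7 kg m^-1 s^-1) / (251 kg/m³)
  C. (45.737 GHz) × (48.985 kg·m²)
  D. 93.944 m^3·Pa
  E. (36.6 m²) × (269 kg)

C.

Reference: J·s = N·m·s = kg·m²·s⁻¹.
Each option:
  A. [kg·m²·s⁻¹] / [m] = kg·m·s⁻¹
  B. [kg·m⁻¹·s⁻¹] / [kg·m⁻³] = m²·s⁻¹
  C. [s⁻¹] · [kg·m²] = kg·m²·s⁻¹  ← same
  D. Pa·m³ = N·m⁻²·m³ = kg·m²·s⁻²
  E. [m²] · [kg] = kg·m²
Only C. matches kg·m²·s⁻¹.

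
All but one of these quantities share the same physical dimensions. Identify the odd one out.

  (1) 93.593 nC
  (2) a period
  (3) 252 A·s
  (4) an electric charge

Expand each in SI base units:
  (1) C = s·A
  (2) [period] = s
  (3) A·s = s·A
  (4) [electric charge] = s·A
All reduce to s·A except (2), which is s.

(2)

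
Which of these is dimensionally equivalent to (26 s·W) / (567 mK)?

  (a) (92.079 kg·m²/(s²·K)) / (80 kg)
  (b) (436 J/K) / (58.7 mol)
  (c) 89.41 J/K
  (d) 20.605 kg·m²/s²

Reference: [kg·m²·s⁻²] / [K] = kg·m²·s⁻²·K⁻¹.
Each option:
  (a) [kg·m²·s⁻²·K⁻¹] / [kg] = m²·s⁻²·K⁻¹
  (b) [kg·m²·s⁻²·K⁻¹] / [mol] = kg·m²·s⁻²·K⁻¹·mol⁻¹
  (c) J·K⁻¹ = N·m·K⁻¹ = kg·m²·s⁻²·K⁻¹  ← same
  (d) kg·m²·s⁻²
Only (c) matches kg·m²·s⁻²·K⁻¹.

(c)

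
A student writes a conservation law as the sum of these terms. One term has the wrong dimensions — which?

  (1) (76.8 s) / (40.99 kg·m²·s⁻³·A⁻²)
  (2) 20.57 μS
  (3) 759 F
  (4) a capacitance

(2)

Reduce each to base SI dimensions:
  (1) [s] / [kg·m²·s⁻³·A⁻²] = kg⁻¹·m⁻²·s⁴·A²
  (2) S = Ω⁻¹ = kg⁻¹·m⁻²·s³·A²
  (3) F = C·V⁻¹ = kg⁻¹·m⁻²·s⁴·A²
  (4) [capacitance] = kg⁻¹·m⁻²·s⁴·A²
All reduce to kg⁻¹·m⁻²·s⁴·A² except (2), which is kg⁻¹·m⁻²·s³·A².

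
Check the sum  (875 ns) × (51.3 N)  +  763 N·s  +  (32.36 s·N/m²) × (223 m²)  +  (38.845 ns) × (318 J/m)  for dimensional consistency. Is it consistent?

Yes

Reduce each to base SI dimensions:
  (875 ns) × (51.3 N):  [s] · [kg·m·s⁻²] = kg·m·s⁻¹
  763 N·s:  N·s = kg·m·s⁻²·s = kg·m·s⁻¹
  (32.36 s·N/m²) × (223 m²):  [kg·m⁻¹·s⁻¹] · [m²] = kg·m·s⁻¹
  (38.845 ns) × (318 J/m):  [s] · [kg·m·s⁻²] = kg·m·s⁻¹
Every term reduces to kg·m·s⁻¹.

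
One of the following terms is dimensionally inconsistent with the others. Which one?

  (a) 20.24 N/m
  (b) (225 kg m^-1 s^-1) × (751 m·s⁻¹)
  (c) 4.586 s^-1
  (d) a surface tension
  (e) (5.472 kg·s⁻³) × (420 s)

(c)

Dimensions:
  (a) N·m⁻¹ = kg·m·s⁻²·m⁻¹ = kg·s⁻²
  (b) [kg·m⁻¹·s⁻¹] · [m·s⁻¹] = kg·s⁻²
  (c) s⁻¹
  (d) [surface tension] = kg·s⁻²
  (e) [kg·s⁻³] · [s] = kg·s⁻²
All reduce to kg·s⁻² except (c), which is s⁻¹.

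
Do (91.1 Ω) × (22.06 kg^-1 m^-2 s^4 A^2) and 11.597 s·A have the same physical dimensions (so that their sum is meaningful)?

Dimensions:
  (91.1 Ω) × (22.06 kg^-1 m^-2 s^4 A^2):  [kg·m²·s⁻³·A⁻²] · [kg⁻¹·m⁻²·s⁴·A²] = s
  11.597 s·A:  A·s = s·A
s ≠ s·A, so they cannot be added.

No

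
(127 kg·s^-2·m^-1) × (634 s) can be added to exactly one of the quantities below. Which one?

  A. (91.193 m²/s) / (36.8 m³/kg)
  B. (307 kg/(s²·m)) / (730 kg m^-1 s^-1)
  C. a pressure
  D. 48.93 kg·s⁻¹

A.

Reference: [kg·m⁻¹·s⁻²] · [s] = kg·m⁻¹·s⁻¹.
Each option:
  A. [m²·s⁻¹] / [kg⁻¹·m³] = kg·m⁻¹·s⁻¹  ← same
  B. [kg·m⁻¹·s⁻²] / [kg·m⁻¹·s⁻¹] = s⁻¹
  C. [pressure] = kg·m⁻¹·s⁻²
  D. kg·s⁻¹
Only A. matches kg·m⁻¹·s⁻¹.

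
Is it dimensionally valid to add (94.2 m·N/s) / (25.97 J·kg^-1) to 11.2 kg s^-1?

Yes

Expand each in SI base units:
  (94.2 m·N/s) / (25.97 J·kg^-1):  [kg·m²·s⁻³] / [m²·s⁻²] = kg·s⁻¹
  11.2 kg s^-1:  kg·s⁻¹
Both are kg·s⁻¹, so they have the same dimensions and can be added.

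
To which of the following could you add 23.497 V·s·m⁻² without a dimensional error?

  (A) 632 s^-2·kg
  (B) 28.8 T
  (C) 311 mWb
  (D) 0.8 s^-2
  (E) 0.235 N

(B)

Reference: V·s·m⁻² = J·C⁻¹·s·m⁻² = kg·s⁻²·A⁻¹.
Each option:
  (A) kg·s⁻²
  (B) T = Wb·m⁻² = kg·s⁻²·A⁻¹  ← same
  (C) Wb = V·s = kg·m²·s⁻²·A⁻¹
  (D) s⁻²
  (E) N = kg·m·s⁻²
Only (B) matches kg·s⁻²·A⁻¹.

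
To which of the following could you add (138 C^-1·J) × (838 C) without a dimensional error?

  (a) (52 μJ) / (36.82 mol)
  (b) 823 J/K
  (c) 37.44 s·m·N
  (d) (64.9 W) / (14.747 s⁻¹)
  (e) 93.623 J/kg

(d)

Reference: [kg·m²·s⁻³·A⁻¹] · [s·A] = kg·m²·s⁻².
Each option:
  (a) [kg·m²·s⁻²] / [mol] = kg·m²·s⁻²·mol⁻¹
  (b) J·K⁻¹ = N·m·K⁻¹ = kg·m²·s⁻²·K⁻¹
  (c) N·m·s = kg·m·s⁻²·m·s = kg·m²·s⁻¹
  (d) [kg·m²·s⁻³] / [s⁻¹] = kg·m²·s⁻²  ← same
  (e) J·kg⁻¹ = N·m·kg⁻¹ = m²·s⁻²
Only (d) matches kg·m²·s⁻².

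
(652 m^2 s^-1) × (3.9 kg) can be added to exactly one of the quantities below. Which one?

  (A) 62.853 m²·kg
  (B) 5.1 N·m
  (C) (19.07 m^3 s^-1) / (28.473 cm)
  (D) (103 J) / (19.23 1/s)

(D)

Reference: [m²·s⁻¹] · [kg] = kg·m²·s⁻¹.
Each option:
  (A) kg·m²
  (B) N·m = kg·m·s⁻²·m = kg·m²·s⁻²
  (C) [m³·s⁻¹] / [m] = m²·s⁻¹
  (D) [kg·m²·s⁻²] / [s⁻¹] = kg·m²·s⁻¹  ← same
Only (D) matches kg·m²·s⁻¹.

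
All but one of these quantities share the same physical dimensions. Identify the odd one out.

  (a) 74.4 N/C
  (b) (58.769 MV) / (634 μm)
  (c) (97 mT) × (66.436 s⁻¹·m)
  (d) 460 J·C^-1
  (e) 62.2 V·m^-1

(d)

Work out the base dimensions of each:
  (a) N·C⁻¹ = kg·m·s⁻²·(s·A)⁻¹ = kg·m·s⁻³·A⁻¹
  (b) [kg·m²·s⁻³·A⁻¹] / [m] = kg·m·s⁻³·A⁻¹
  (c) [kg·s⁻²·A⁻¹] · [m·s⁻¹] = kg·m·s⁻³·A⁻¹
  (d) J·C⁻¹ = N·m·(s·A)⁻¹ = kg·m²·s⁻³·A⁻¹
  (e) V·m⁻¹ = J·C⁻¹·m⁻¹ = kg·m·s⁻³·A⁻¹
All reduce to kg·m·s⁻³·A⁻¹ except (d), which is kg·m²·s⁻³·A⁻¹.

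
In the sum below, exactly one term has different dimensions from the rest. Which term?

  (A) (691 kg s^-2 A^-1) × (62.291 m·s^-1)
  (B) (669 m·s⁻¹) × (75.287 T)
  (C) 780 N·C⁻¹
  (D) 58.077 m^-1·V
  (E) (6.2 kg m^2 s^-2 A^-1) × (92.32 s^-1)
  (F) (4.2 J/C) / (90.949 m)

(E)

Reduce each to base SI dimensions:
  (A) [kg·s⁻²·A⁻¹] · [m·s⁻¹] = kg·m·s⁻³·A⁻¹
  (B) [m·s⁻¹] · [kg·s⁻²·A⁻¹] = kg·m·s⁻³·A⁻¹
  (C) N·C⁻¹ = kg·m·s⁻²·(s·A)⁻¹ = kg·m·s⁻³·A⁻¹
  (D) V·m⁻¹ = J·C⁻¹·m⁻¹ = kg·m·s⁻³·A⁻¹
  (E) [kg·m²·s⁻²·A⁻¹] · [s⁻¹] = kg·m²·s⁻³·A⁻¹
  (F) [kg·m²·s⁻³·A⁻¹] / [m] = kg·m·s⁻³·A⁻¹
All reduce to kg·m·s⁻³·A⁻¹ except (E), which is kg·m²·s⁻³·A⁻¹.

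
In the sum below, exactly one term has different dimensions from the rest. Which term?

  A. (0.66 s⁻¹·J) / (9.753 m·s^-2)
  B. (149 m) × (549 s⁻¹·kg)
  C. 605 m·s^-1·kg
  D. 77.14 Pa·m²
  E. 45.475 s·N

D.

Dimensions:
  A. [kg·m²·s⁻³] / [m·s⁻²] = kg·m·s⁻¹
  B. [m] · [kg·s⁻¹] = kg·m·s⁻¹
  C. kg·m·s⁻¹
  D. Pa·m² = N·m⁻²·m² = kg·m·s⁻²
  E. N·s = kg·m·s⁻²·s = kg·m·s⁻¹
All reduce to kg·m·s⁻¹ except D., which is kg·m·s⁻².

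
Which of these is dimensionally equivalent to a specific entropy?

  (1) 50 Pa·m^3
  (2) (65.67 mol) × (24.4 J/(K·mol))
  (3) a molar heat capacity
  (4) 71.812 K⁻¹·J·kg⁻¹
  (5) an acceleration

(4)

Reference: [specific entropy] = m²·s⁻²·K⁻¹.
Each option:
  (1) Pa·m³ = N·m⁻²·m³ = kg·m²·s⁻²
  (2) [mol] · [kg·m²·s⁻²·K⁻¹·mol⁻¹] = kg·m²·s⁻²·K⁻¹
  (3) [molar heat capacity] = kg·m²·s⁻²·K⁻¹·mol⁻¹
  (4) J·kg⁻¹·K⁻¹ = N·m·kg⁻¹·K⁻¹ = m²·s⁻²·K⁻¹  ← same
  (5) [acceleration] = m·s⁻²
Only (4) matches m²·s⁻²·K⁻¹.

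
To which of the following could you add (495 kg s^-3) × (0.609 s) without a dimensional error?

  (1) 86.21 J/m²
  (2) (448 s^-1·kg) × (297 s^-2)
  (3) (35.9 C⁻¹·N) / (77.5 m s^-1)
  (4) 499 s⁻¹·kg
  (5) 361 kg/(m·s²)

Reference: [kg·s⁻³] · [s] = kg·s⁻².
Each option:
  (1) J·m⁻² = N·m·m⁻² = kg·s⁻²  ← same
  (2) [kg·s⁻¹] · [s⁻²] = kg·s⁻³
  (3) [kg·m·s⁻³·A⁻¹] / [m·s⁻¹] = kg·s⁻²·A⁻¹
  (4) kg·s⁻¹
  (5) kg·m⁻¹·s⁻²
Only (1) matches kg·s⁻².

(1)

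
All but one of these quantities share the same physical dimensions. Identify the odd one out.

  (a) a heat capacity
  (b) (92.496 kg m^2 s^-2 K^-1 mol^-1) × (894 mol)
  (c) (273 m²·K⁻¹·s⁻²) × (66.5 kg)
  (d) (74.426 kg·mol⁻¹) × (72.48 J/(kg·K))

(d)

Work out the base dimensions of each:
  (a) [heat capacity] = kg·m²·s⁻²·K⁻¹
  (b) [kg·m²·s⁻²·K⁻¹·mol⁻¹] · [mol] = kg·m²·s⁻²·K⁻¹
  (c) [m²·s⁻²·K⁻¹] · [kg] = kg·m²·s⁻²·K⁻¹
  (d) [kg·mol⁻¹] · [m²·s⁻²·K⁻¹] = kg·m²·s⁻²·K⁻¹·mol⁻¹
All reduce to kg·m²·s⁻²·K⁻¹ except (d), which is kg·m²·s⁻²·K⁻¹·mol⁻¹.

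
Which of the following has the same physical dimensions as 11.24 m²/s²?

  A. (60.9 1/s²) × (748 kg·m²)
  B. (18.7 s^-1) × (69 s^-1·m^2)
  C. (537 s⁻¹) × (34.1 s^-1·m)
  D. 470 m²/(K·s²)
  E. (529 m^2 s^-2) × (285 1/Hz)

Reference: m²·s⁻².
Each option:
  A. [s⁻²] · [kg·m²] = kg·m²·s⁻²
  B. [s⁻¹] · [m²·s⁻¹] = m²·s⁻²  ← same
  C. [s⁻¹] · [m·s⁻¹] = m·s⁻²
  D. m²·s⁻²·K⁻¹
  E. [m²·s⁻²] · [s] = m²·s⁻¹
Only B. matches m²·s⁻².

B.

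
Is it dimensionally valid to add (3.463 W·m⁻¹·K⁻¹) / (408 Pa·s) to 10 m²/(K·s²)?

In SI base units:
  (3.463 W·m⁻¹·K⁻¹) / (408 Pa·s):  [kg·m·s⁻³·K⁻¹] / [kg·m⁻¹·s⁻¹] = m²·s⁻²·K⁻¹
  10 m²/(K·s²):  m²·s⁻²·K⁻¹
Both are m²·s⁻²·K⁻¹, so they have the same dimensions and can be added.

Yes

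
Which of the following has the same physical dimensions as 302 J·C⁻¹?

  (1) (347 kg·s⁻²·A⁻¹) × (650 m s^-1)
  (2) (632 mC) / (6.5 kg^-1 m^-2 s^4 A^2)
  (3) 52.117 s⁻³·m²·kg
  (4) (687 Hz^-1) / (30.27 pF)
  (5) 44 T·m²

(2)

Reference: J·C⁻¹ = N·m·(s·A)⁻¹ = kg·m²·s⁻³·A⁻¹.
Each option:
  (1) [kg·s⁻²·A⁻¹] · [m·s⁻¹] = kg·m·s⁻³·A⁻¹
  (2) [s·A] / [kg⁻¹·m⁻²·s⁴·A²] = kg·m²·s⁻³·A⁻¹  ← same
  (3) kg·m²·s⁻³
  (4) [s] / [kg⁻¹·m⁻²·s⁴·A²] = kg·m²·s⁻³·A⁻²
  (5) T·m² = Wb·m⁻²·m² = kg·m²·s⁻²·A⁻¹
Only (2) matches kg·m²·s⁻³·A⁻¹.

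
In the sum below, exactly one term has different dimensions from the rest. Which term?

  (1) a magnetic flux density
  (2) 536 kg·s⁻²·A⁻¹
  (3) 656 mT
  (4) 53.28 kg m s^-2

(4)

Expand each in SI base units:
  (1) [magnetic flux density] = kg·s⁻²·A⁻¹
  (2) kg·s⁻²·A⁻¹
  (3) T = Wb·m⁻² = kg·s⁻²·A⁻¹
  (4) kg·m·s⁻²
All reduce to kg·s⁻²·A⁻¹ except (4), which is kg·m·s⁻².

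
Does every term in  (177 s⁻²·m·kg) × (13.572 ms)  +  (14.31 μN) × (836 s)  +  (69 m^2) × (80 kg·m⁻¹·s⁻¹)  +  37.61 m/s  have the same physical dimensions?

Expand each in SI base units:
  (177 s⁻²·m·kg) × (13.572 ms):  [kg·m·s⁻²] · [s] = kg·m·s⁻¹
  (14.31 μN) × (836 s):  [kg·m·s⁻²] · [s] = kg·m·s⁻¹
  (69 m^2) × (80 kg·m⁻¹·s⁻¹):  [m²] · [kg·m⁻¹·s⁻¹] = kg·m·s⁻¹
  37.61 m/s:  m·s⁻¹
The terms do not share a single dimension (kg·m·s⁻¹ vs m·s⁻¹).

No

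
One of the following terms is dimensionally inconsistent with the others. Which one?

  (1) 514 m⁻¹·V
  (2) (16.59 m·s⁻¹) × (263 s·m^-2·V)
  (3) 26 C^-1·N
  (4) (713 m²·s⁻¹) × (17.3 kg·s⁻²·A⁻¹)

(4)

In SI base units:
  (1) V·m⁻¹ = J·C⁻¹·m⁻¹ = kg·m·s⁻³·A⁻¹
  (2) [m·s⁻¹] · [kg·s⁻²·A⁻¹] = kg·m·s⁻³·A⁻¹
  (3) N·C⁻¹ = kg·m·s⁻²·(s·A)⁻¹ = kg·m·s⁻³·A⁻¹
  (4) [m²·s⁻¹] · [kg·s⁻²·A⁻¹] = kg·m²·s⁻³·A⁻¹
All reduce to kg·m·s⁻³·A⁻¹ except (4), which is kg·m²·s⁻³·A⁻¹.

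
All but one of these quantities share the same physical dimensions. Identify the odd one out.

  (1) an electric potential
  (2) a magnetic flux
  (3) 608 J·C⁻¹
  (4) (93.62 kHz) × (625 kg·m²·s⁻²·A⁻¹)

(2)

Work out the base dimensions of each:
  (1) [electric potential] = kg·m²·s⁻³·A⁻¹
  (2) [magnetic flux] = kg·m²·s⁻²·A⁻¹
  (3) J·C⁻¹ = N·m·(s·A)⁻¹ = kg·m²·s⁻³·A⁻¹
  (4) [s⁻¹] · [kg·m²·s⁻²·A⁻¹] = kg·m²·s⁻³·A⁻¹
All reduce to kg·m²·s⁻³·A⁻¹ except (2), which is kg·m²·s⁻²·A⁻¹.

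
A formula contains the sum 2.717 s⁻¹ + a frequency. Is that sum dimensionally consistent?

Yes

In SI base units:
  2.717 s⁻¹:  s⁻¹
  a frequency:  [frequency] = s⁻¹
Both are s⁻¹, so they have the same dimensions and can be added.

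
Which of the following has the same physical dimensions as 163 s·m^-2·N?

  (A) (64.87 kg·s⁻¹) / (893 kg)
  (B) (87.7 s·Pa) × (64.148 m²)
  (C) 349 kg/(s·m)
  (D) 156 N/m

Reference: N·s·m⁻² = kg·m·s⁻²·s·m⁻² = kg·m⁻¹·s⁻¹.
Each option:
  (A) [kg·s⁻¹] / [kg] = s⁻¹
  (B) [kg·m⁻¹·s⁻¹] · [m²] = kg·m·s⁻¹
  (C) kg·m⁻¹·s⁻¹  ← same
  (D) N·m⁻¹ = kg·m·s⁻²·m⁻¹ = kg·s⁻²
Only (C) matches kg·m⁻¹·s⁻¹.

(C)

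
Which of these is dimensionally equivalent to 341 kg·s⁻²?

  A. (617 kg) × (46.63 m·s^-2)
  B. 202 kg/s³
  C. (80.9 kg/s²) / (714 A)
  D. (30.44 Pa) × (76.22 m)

D.

Reference: kg·s⁻².
Each option:
  A. [kg] · [m·s⁻²] = kg·m·s⁻²
  B. kg·s⁻³
  C. [kg·s⁻²] / [A] = kg·s⁻²·A⁻¹
  D. [kg·m⁻¹·s⁻²] · [m] = kg·s⁻²  ← same
Only D. matches kg·s⁻².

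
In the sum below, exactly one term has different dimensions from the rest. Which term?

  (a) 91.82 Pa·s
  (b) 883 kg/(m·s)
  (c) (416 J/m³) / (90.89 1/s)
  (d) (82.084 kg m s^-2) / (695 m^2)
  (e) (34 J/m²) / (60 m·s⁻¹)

Work out the base dimensions of each:
  (a) Pa·s = N·m⁻²·s = kg·m⁻¹·s⁻¹
  (b) kg·m⁻¹·s⁻¹
  (c) [kg·m⁻¹·s⁻²] / [s⁻¹] = kg·m⁻¹·s⁻¹
  (d) [kg·m·s⁻²] / [m²] = kg·m⁻¹·s⁻²
  (e) [kg·s⁻²] / [m·s⁻¹] = kg·m⁻¹·s⁻¹
All reduce to kg·m⁻¹·s⁻¹ except (d), which is kg·m⁻¹·s⁻².

(d)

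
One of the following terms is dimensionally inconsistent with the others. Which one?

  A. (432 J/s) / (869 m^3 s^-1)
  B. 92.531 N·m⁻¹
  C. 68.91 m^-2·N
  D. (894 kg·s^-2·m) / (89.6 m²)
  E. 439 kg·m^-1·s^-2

Expand each in SI base units:
  A. [kg·m²·s⁻³] / [m³·s⁻¹] = kg·m⁻¹·s⁻²
  B. N·m⁻¹ = kg·m·s⁻²·m⁻¹ = kg·s⁻²
  C. N·m⁻² = kg·m·s⁻²·m⁻² = kg·m⁻¹·s⁻²
  D. [kg·m·s⁻²] / [m²] = kg·m⁻¹·s⁻²
  E. kg·m⁻¹·s⁻²
All reduce to kg·m⁻¹·s⁻² except B., which is kg·s⁻².

B.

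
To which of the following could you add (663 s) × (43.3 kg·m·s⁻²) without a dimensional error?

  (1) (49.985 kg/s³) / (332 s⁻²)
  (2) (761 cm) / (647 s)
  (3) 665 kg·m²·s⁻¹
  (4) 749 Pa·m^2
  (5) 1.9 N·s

(5)

Reference: [s] · [kg·m·s⁻²] = kg·m·s⁻¹.
Each option:
  (1) [kg·s⁻³] / [s⁻²] = kg·s⁻¹
  (2) [m] / [s] = m·s⁻¹
  (3) kg·m²·s⁻¹
  (4) Pa·m² = N·m⁻²·m² = kg·m·s⁻²
  (5) N·s = kg·m·s⁻²·s = kg·m·s⁻¹  ← same
Only (5) matches kg·m·s⁻¹.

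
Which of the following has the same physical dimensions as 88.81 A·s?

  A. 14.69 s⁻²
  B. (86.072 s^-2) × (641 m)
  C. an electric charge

Reference: A·s = s·A.
Each option:
  A. s⁻²
  B. [s⁻²] · [m] = m·s⁻²
  C. [electric charge] = s·A  ← same
Only C. matches s·A.

C.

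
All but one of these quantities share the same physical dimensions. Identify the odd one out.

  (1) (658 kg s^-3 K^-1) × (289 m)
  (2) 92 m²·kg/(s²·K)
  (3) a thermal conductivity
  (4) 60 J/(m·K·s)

(2)

In SI base units:
  (1) [kg·s⁻³·K⁻¹] · [m] = kg·m·s⁻³·K⁻¹
  (2) kg·m²·s⁻²·K⁻¹
  (3) [thermal conductivity] = kg·m·s⁻³·K⁻¹
  (4) J·s⁻¹·m⁻¹·K⁻¹ = N·m·s⁻¹·m⁻¹·K⁻¹ = kg·m·s⁻³·K⁻¹
All reduce to kg·m·s⁻³·K⁻¹ except (2), which is kg·m²·s⁻²·K⁻¹.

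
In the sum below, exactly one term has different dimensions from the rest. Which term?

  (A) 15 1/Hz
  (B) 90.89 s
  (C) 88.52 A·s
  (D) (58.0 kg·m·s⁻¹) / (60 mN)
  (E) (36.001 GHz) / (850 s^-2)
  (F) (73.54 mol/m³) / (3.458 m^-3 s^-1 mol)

(C)

Reduce each to base SI dimensions:
  (A) Hz⁻¹ = (s⁻¹)⁻¹ = s
  (B) s
  (C) A·s = s·A
  (D) [kg·m·s⁻¹] / [kg·m·s⁻²] = s
  (E) [s⁻¹] / [s⁻²] = s
  (F) [m⁻³·mol] / [m⁻³·s⁻¹·mol] = s
All reduce to s except (C), which is s·A.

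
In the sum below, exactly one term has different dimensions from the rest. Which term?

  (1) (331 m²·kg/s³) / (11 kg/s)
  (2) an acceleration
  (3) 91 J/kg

(2)

Expand each in SI base units:
  (1) [kg·m²·s⁻³] / [kg·s⁻¹] = m²·s⁻²
  (2) [acceleration] = m·s⁻²
  (3) J·kg⁻¹ = N·m·kg⁻¹ = m²·s⁻²
All reduce to m²·s⁻² except (2), which is m·s⁻².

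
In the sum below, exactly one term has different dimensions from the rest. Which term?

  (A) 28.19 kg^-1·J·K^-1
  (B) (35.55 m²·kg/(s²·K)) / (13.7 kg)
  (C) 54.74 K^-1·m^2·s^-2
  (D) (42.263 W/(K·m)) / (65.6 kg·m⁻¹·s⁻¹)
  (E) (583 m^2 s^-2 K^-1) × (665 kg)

(E)

In SI base units:
  (A) J·kg⁻¹·K⁻¹ = N·m·kg⁻¹·K⁻¹ = m²·s⁻²·K⁻¹
  (B) [kg·m²·s⁻²·K⁻¹] / [kg] = m²·s⁻²·K⁻¹
  (C) m²·s⁻²·K⁻¹
  (D) [kg·m·s⁻³·K⁻¹] / [kg·m⁻¹·s⁻¹] = m²·s⁻²·K⁻¹
  (E) [m²·s⁻²·K⁻¹] · [kg] = kg·m²·s⁻²·K⁻¹
All reduce to m²·s⁻²·K⁻¹ except (E), which is kg·m²·s⁻²·K⁻¹.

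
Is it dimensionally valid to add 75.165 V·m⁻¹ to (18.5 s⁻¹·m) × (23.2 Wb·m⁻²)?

Expand each in SI base units:
  75.165 V·m⁻¹:  V·m⁻¹ = J·C⁻¹·m⁻¹ = kg·m·s⁻³·A⁻¹
  (18.5 s⁻¹·m) × (23.2 Wb·m⁻²):  [m·s⁻¹] · [kg·s⁻²·A⁻¹] = kg·m·s⁻³·A⁻¹
Both are kg·m·s⁻³·A⁻¹, so they have the same dimensions and can be added.

Yes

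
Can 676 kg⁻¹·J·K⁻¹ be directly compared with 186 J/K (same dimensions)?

No

Reduce each to base SI dimensions:
  676 kg⁻¹·J·K⁻¹:  J·kg⁻¹·K⁻¹ = N·m·kg⁻¹·K⁻¹ = m²·s⁻²·K⁻¹
  186 J/K:  J·K⁻¹ = N·m·K⁻¹ = kg·m²·s⁻²·K⁻¹
m²·s⁻²·K⁻¹ ≠ kg·m²·s⁻²·K⁻¹, so they cannot be added.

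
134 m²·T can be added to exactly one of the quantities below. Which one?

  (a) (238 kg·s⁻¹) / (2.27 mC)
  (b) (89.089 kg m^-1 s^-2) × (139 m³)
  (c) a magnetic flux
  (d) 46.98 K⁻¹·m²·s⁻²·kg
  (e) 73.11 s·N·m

Reference: T·m² = Wb·m⁻²·m² = kg·m²·s⁻²·A⁻¹.
Each option:
  (a) [kg·s⁻¹] / [s·A] = kg·s⁻²·A⁻¹
  (b) [kg·m⁻¹·s⁻²] · [m³] = kg·m²·s⁻²
  (c) [magnetic flux] = kg·m²·s⁻²·A⁻¹  ← same
  (d) kg·m²·s⁻²·K⁻¹
  (e) N·m·s = kg·m·s⁻²·m·s = kg·m²·s⁻¹
Only (c) matches kg·m²·s⁻²·A⁻¹.

(c)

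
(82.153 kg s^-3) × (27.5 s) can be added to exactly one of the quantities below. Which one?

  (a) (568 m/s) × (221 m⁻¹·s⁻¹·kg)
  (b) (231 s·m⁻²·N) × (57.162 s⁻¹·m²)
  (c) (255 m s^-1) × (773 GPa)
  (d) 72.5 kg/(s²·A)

Reference: [kg·s⁻³] · [s] = kg·s⁻².
Each option:
  (a) [m·s⁻¹] · [kg·m⁻¹·s⁻¹] = kg·s⁻²  ← same
  (b) [kg·m⁻¹·s⁻¹] · [m²·s⁻¹] = kg·m·s⁻²
  (c) [m·s⁻¹] · [kg·m⁻¹·s⁻²] = kg·s⁻³
  (d) kg·s⁻²·A⁻¹
Only (a) matches kg·s⁻².

(a)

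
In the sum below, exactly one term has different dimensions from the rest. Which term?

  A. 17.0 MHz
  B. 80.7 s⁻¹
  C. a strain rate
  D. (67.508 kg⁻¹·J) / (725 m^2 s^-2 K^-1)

Expand each in SI base units:
  A. Hz = s⁻¹
  B. s⁻¹
  C. [strain rate] = s⁻¹
  D. [m²·s⁻²] / [m²·s⁻²·K⁻¹] = K
All reduce to s⁻¹ except D., which is K.

D.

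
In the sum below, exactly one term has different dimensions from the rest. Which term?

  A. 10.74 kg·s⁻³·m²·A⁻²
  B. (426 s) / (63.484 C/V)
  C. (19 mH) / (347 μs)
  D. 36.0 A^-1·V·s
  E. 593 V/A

D.

Reduce each to base SI dimensions:
  A. kg·m²·s⁻³·A⁻²
  B. [s] / [kg⁻¹·m⁻²·s⁴·A²] = kg·m²·s⁻³·A⁻²
  C. [kg·m²·s⁻²·A⁻²] / [s] = kg·m²·s⁻³·A⁻²
  D. V·s·A⁻¹ = J·C⁻¹·s·A⁻¹ = kg·m²·s⁻²·A⁻²
  E. V·A⁻¹ = J·C⁻¹·A⁻¹ = kg·m²·s⁻³·A⁻²
All reduce to kg·m²·s⁻³·A⁻² except D., which is kg·m²·s⁻²·A⁻².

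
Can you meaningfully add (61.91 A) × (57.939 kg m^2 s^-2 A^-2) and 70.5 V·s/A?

No

Work out the base dimensions of each:
  (61.91 A) × (57.939 kg m^2 s^-2 A^-2):  [A] · [kg·m²·s⁻²·A⁻²] = kg·m²·s⁻²·A⁻¹
  70.5 V·s/A:  V·s·A⁻¹ = J·C⁻¹·s·A⁻¹ = kg·m²·s⁻²·A⁻²
kg·m²·s⁻²·A⁻¹ ≠ kg·m²·s⁻²·A⁻², so they cannot be added.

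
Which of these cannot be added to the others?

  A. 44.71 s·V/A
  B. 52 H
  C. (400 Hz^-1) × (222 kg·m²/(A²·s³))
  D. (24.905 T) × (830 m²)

Dimensions:
  A. V·s·A⁻¹ = J·C⁻¹·s·A⁻¹ = kg·m²·s⁻²·A⁻²
  B. H = V·s·A⁻¹ = kg·m²·s⁻²·A⁻²
  C. [s] · [kg·m²·s⁻³·A⁻²] = kg·m²·s⁻²·A⁻²
  D. [kg·s⁻²·A⁻¹] · [m²] = kg·m²·s⁻²·A⁻¹
All reduce to kg·m²·s⁻²·A⁻² except D., which is kg·m²·s⁻²·A⁻¹.

D.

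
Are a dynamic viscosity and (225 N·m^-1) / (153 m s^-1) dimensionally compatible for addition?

In SI base units:
  a dynamic viscosity:  [dynamic viscosity] = kg·m⁻¹·s⁻¹
  (225 N·m^-1) / (153 m s^-1):  [kg·s⁻²] / [m·s⁻¹] = kg·m⁻¹·s⁻¹
Both are kg·m⁻¹·s⁻¹, so they have the same dimensions and can be added.

Yes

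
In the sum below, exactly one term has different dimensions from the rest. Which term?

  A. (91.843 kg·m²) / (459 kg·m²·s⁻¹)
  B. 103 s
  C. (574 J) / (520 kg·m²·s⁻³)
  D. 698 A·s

In SI base units:
  A. [kg·m²] / [kg·m²·s⁻¹] = s
  B. s
  C. [kg·m²·s⁻²] / [kg·m²·s⁻³] = s
  D. A·s = s·A
All reduce to s except D., which is s·A.

D.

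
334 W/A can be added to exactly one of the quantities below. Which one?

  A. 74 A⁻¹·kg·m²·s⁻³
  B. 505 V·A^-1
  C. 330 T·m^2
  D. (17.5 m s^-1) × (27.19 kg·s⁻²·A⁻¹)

A.

Reference: W·A⁻¹ = J·s⁻¹·A⁻¹ = kg·m²·s⁻³·A⁻¹.
Each option:
  A. kg·m²·s⁻³·A⁻¹  ← same
  B. V·A⁻¹ = J·C⁻¹·A⁻¹ = kg·m²·s⁻³·A⁻²
  C. T·m² = Wb·m⁻²·m² = kg·m²·s⁻²·A⁻¹
  D. [m·s⁻¹] · [kg·s⁻²·A⁻¹] = kg·m·s⁻³·A⁻¹
Only A. matches kg·m²·s⁻³·A⁻¹.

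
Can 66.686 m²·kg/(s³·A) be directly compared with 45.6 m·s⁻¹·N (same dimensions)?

Dimensions:
  66.686 m²·kg/(s³·A):  kg·m²·s⁻³·A⁻¹
  45.6 m·s⁻¹·N:  N·m·s⁻¹ = kg·m·s⁻²·m·s⁻¹ = kg·m²·s⁻³
kg·m²·s⁻³·A⁻¹ ≠ kg·m²·s⁻³, so they cannot be added.

No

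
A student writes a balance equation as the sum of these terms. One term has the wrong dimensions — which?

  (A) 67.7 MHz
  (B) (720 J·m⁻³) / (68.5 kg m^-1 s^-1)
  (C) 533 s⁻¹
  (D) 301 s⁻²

Work out the base dimensions of each:
  (A) Hz = s⁻¹
  (B) [kg·m⁻¹·s⁻²] / [kg·m⁻¹·s⁻¹] = s⁻¹
  (C) s⁻¹
  (D) s⁻²
All reduce to s⁻¹ except (D), which is s⁻².

(D)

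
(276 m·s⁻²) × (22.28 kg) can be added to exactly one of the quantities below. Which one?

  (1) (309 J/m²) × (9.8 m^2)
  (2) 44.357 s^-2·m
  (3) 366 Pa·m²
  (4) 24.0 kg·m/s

Reference: [m·s⁻²] · [kg] = kg·m·s⁻².
Each option:
  (1) [kg·s⁻²] · [m²] = kg·m²·s⁻²
  (2) m·s⁻²
  (3) Pa·m² = N·m⁻²·m² = kg·m·s⁻²  ← same
  (4) kg·m·s⁻¹
Only (3) matches kg·m·s⁻².

(3)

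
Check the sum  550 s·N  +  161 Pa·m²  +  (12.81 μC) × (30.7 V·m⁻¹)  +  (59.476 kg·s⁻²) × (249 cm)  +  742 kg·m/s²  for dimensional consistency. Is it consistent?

No

In SI base units:
  550 s·N:  N·s = kg·m·s⁻²·s = kg·m·s⁻¹
  161 Pa·m²:  Pa·m² = N·m⁻²·m² = kg·m·s⁻²
  (12.81 μC) × (30.7 V·m⁻¹):  [s·A] · [kg·m·s⁻³·A⁻¹] = kg·m·s⁻²
  (59.476 kg·s⁻²) × (249 cm):  [kg·s⁻²] · [m] = kg·m·s⁻²
  742 kg·m/s²:  kg·m·s⁻²
The terms do not share a single dimension (kg·m·s⁻² vs kg·m·s⁻¹).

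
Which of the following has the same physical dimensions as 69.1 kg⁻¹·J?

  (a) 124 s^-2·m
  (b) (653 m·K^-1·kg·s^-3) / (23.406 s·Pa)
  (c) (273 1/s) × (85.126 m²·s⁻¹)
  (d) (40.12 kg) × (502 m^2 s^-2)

Reference: J·kg⁻¹ = N·m·kg⁻¹ = m²·s⁻².
Each option:
  (a) m·s⁻²
  (b) [kg·m·s⁻³·K⁻¹] / [kg·m⁻¹·s⁻¹] = m²·s⁻²·K⁻¹
  (c) [s⁻¹] · [m²·s⁻¹] = m²·s⁻²  ← same
  (d) [kg] · [m²·s⁻²] = kg·m²·s⁻²
Only (c) matches m²·s⁻².

(c)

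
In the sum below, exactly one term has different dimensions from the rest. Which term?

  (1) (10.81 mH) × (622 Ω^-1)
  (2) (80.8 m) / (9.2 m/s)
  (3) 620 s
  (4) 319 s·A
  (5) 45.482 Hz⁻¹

Work out the base dimensions of each:
  (1) [kg·m²·s⁻²·A⁻²] · [kg⁻¹·m⁻²·s³·A²] = s
  (2) [m] / [m·s⁻¹] = s
  (3) s
  (4) A·s = s·A
  (5) Hz⁻¹ = (s⁻¹)⁻¹ = s
All reduce to s except (4), which is s·A.

(4)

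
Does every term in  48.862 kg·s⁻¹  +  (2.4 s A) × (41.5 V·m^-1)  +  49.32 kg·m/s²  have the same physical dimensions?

No

In SI base units:
  48.862 kg·s⁻¹:  kg·s⁻¹
  (2.4 s A) × (41.5 V·m^-1):  [s·A] · [kg·m·s⁻³·A⁻¹] = kg·m·s⁻²
  49.32 kg·m/s²:  kg·m·s⁻²
The terms do not share a single dimension (kg·m·s⁻² vs kg·s⁻¹).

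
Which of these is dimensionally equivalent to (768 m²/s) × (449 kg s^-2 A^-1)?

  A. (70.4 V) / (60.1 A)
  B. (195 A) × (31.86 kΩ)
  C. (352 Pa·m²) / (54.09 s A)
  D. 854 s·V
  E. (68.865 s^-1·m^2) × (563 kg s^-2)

Reference: [m²·s⁻¹] · [kg·s⁻²·A⁻¹] = kg·m²·s⁻³·A⁻¹.
Each option:
  A. [kg·m²·s⁻³·A⁻¹] / [A] = kg·m²·s⁻³·A⁻²
  B. [A] · [kg·m²·s⁻³·A⁻²] = kg·m²·s⁻³·A⁻¹  ← same
  C. [kg·m·s⁻²] / [s·A] = kg·m·s⁻³·A⁻¹
  D. V·s = J·C⁻¹·s = kg·m²·s⁻²·A⁻¹
  E. [m²·s⁻¹] · [kg·s⁻²] = kg·m²·s⁻³
Only B. matches kg·m²·s⁻³·A⁻¹.

B.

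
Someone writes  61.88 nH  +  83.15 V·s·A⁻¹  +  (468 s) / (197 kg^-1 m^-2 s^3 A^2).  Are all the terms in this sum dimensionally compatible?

Work out the base dimensions of each:
  61.88 nH:  H = V·s·A⁻¹ = kg·m²·s⁻²·A⁻²
  83.15 V·s·A⁻¹:  V·s·A⁻¹ = J·C⁻¹·s·A⁻¹ = kg·m²·s⁻²·A⁻²
  (468 s) / (197 kg^-1 m^-2 s^3 A^2):  [s] / [kg⁻¹·m⁻²·s³·A²] = kg·m²·s⁻²·A⁻²
Every term reduces to kg·m²·s⁻²·A⁻².

Yes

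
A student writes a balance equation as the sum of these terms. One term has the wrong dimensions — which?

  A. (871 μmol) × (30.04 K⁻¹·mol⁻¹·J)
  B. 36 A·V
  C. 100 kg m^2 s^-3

Work out the base dimensions of each:
  A. [mol] · [kg·m²·s⁻²·K⁻¹·mol⁻¹] = kg·m²·s⁻²·K⁻¹
  B. V·A = J·C⁻¹·A = kg·m²·s⁻³
  C. kg·m²·s⁻³
All reduce to kg·m²·s⁻³ except A., which is kg·m²·s⁻²·K⁻¹.

A.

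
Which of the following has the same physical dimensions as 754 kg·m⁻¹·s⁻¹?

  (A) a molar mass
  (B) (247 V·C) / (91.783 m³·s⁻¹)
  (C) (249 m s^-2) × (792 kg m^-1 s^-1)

(B)

Reference: kg·m⁻¹·s⁻¹.
Each option:
  (A) [molar mass] = kg·mol⁻¹
  (B) [kg·m²·s⁻²] / [m³·s⁻¹] = kg·m⁻¹·s⁻¹  ← same
  (C) [m·s⁻²] · [kg·m⁻¹·s⁻¹] = kg·s⁻³
Only (B) matches kg·m⁻¹·s⁻¹.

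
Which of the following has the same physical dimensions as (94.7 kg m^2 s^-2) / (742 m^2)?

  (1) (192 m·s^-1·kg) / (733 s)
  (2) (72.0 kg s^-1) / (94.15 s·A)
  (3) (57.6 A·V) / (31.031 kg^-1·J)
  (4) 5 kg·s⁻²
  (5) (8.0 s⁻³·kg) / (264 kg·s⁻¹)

Reference: [kg·m²·s⁻²] / [m²] = kg·s⁻².
Each option:
  (1) [kg·m·s⁻¹] / [s] = kg·m·s⁻²
  (2) [kg·s⁻¹] / [s·A] = kg·s⁻²·A⁻¹
  (3) [kg·m²·s⁻³] / [m²·s⁻²] = kg·s⁻¹
  (4) kg·s⁻²  ← same
  (5) [kg·s⁻³] / [kg·s⁻¹] = s⁻²
Only (4) matches kg·s⁻².

(4)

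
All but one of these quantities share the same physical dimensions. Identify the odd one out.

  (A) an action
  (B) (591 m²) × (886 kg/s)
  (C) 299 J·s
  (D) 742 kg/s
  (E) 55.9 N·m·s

Dimensions:
  (A) [action] = kg·m²·s⁻¹
  (B) [m²] · [kg·s⁻¹] = kg·m²·s⁻¹
  (C) J·s = N·m·s = kg·m²·s⁻¹
  (D) kg·s⁻¹
  (E) N·m·s = kg·m·s⁻²·m·s = kg·m²·s⁻¹
All reduce to kg·m²·s⁻¹ except (D), which is kg·s⁻¹.

(D)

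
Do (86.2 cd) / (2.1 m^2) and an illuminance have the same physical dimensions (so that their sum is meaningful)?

Yes

Expand each in SI base units:
  (86.2 cd) / (2.1 m^2):  [cd] / [m²] = m⁻²·cd
  an illuminance:  [illuminance] = m⁻²·cd
Both are m⁻²·cd, so they have the same dimensions and can be added.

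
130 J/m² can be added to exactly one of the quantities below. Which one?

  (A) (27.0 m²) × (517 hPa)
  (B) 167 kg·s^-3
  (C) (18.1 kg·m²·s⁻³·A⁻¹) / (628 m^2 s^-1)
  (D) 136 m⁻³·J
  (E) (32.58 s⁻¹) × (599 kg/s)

(E)

Reference: J·m⁻² = N·m·m⁻² = kg·s⁻².
Each option:
  (A) [m²] · [kg·m⁻¹·s⁻²] = kg·m·s⁻²
  (B) kg·s⁻³
  (C) [kg·m²·s⁻³·A⁻¹] / [m²·s⁻¹] = kg·s⁻²·A⁻¹
  (D) J·m⁻³ = N·m·m⁻³ = kg·m⁻¹·s⁻²
  (E) [s⁻¹] · [kg·s⁻¹] = kg·s⁻²  ← same
Only (E) matches kg·s⁻².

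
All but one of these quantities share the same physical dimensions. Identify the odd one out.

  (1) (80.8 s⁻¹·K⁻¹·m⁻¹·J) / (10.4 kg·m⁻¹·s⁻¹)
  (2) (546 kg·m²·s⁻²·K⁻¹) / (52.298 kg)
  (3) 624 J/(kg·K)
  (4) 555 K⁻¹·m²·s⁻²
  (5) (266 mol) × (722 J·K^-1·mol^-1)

(5)

Expand each in SI base units:
  (1) [kg·m·s⁻³·K⁻¹] / [kg·m⁻¹·s⁻¹] = m²·s⁻²·K⁻¹
  (2) [kg·m²·s⁻²·K⁻¹] / [kg] = m²·s⁻²·K⁻¹
  (3) J·kg⁻¹·K⁻¹ = N·m·kg⁻¹·K⁻¹ = m²·s⁻²·K⁻¹
  (4) m²·s⁻²·K⁻¹
  (5) [mol] · [kg·m²·s⁻²·K⁻¹·mol⁻¹] = kg·m²·s⁻²·K⁻¹
All reduce to m²·s⁻²·K⁻¹ except (5), which is kg·m²·s⁻²·K⁻¹.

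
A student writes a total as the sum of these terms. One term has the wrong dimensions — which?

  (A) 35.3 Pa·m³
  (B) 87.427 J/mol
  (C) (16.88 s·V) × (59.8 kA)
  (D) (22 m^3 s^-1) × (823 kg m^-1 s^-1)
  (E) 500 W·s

(B)

Work out the base dimensions of each:
  (A) Pa·m³ = N·m⁻²·m³ = kg·m²·s⁻²
  (B) J·mol⁻¹ = N·m·mol⁻¹ = kg·m²·s⁻²·mol⁻¹
  (C) [kg·m²·s⁻²·A⁻¹] · [A] = kg·m²·s⁻²
  (D) [m³·s⁻¹] · [kg·m⁻¹·s⁻¹] = kg·m²·s⁻²
  (E) W·s = J·s⁻¹·s = kg·m²·s⁻²
All reduce to kg·m²·s⁻² except (B), which is kg·m²·s⁻²·mol⁻¹.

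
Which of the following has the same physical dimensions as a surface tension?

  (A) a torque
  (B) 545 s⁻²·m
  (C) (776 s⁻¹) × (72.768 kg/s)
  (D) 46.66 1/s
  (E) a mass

(C)

Reference: [surface tension] = kg·s⁻².
Each option:
  (A) [torque] = kg·m²·s⁻²
  (B) m·s⁻²
  (C) [s⁻¹] · [kg·s⁻¹] = kg·s⁻²  ← same
  (D) s⁻¹
  (E) [mass] = kg
Only (C) matches kg·s⁻².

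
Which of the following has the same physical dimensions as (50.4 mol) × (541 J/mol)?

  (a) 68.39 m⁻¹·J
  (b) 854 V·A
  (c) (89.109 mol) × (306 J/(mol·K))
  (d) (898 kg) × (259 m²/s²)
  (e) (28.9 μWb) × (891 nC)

Reference: [mol] · [kg·m²·s⁻²·mol⁻¹] = kg·m²·s⁻².
Each option:
  (a) J·m⁻¹ = N·m·m⁻¹ = kg·m·s⁻²
  (b) V·A = J·C⁻¹·A = kg·m²·s⁻³
  (c) [mol] · [kg·m²·s⁻²·K⁻¹·mol⁻¹] = kg·m²·s⁻²·K⁻¹
  (d) [kg] · [m²·s⁻²] = kg·m²·s⁻²  ← same
  (e) [kg·m²·s⁻²·A⁻¹] · [s·A] = kg·m²·s⁻¹
Only (d) matches kg·m²·s⁻².

(d)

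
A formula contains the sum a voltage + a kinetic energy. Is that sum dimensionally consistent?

No

Dimensions:
  a voltage:  [voltage] = kg·m²·s⁻³·A⁻¹
  a kinetic energy:  [kinetic energy] = kg·m²·s⁻²
kg·m²·s⁻³·A⁻¹ ≠ kg·m²·s⁻², so they cannot be added.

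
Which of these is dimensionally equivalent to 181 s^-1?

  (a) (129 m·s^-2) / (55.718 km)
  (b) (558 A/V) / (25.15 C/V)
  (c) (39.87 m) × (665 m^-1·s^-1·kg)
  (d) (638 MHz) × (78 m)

(b)

Reference: s⁻¹.
Each option:
  (a) [m·s⁻²] / [m] = s⁻²
  (b) [kg⁻¹·m⁻²·s³·A²] / [kg⁻¹·m⁻²·s⁴·A²] = s⁻¹  ← same
  (c) [m] · [kg·m⁻¹·s⁻¹] = kg·s⁻¹
  (d) [s⁻¹] · [m] = m·s⁻¹
Only (b) matches s⁻¹.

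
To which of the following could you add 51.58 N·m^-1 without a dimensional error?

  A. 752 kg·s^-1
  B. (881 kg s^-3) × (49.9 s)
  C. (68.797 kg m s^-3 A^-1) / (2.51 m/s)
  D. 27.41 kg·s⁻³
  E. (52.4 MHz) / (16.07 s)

Reference: N·m⁻¹ = kg·m·s⁻²·m⁻¹ = kg·s⁻².
Each option:
  A. kg·s⁻¹
  B. [kg·s⁻³] · [s] = kg·s⁻²  ← same
  C. [kg·m·s⁻³·A⁻¹] / [m·s⁻¹] = kg·s⁻²·A⁻¹
  D. kg·s⁻³
  E. [s⁻¹] / [s] = s⁻²
Only B. matches kg·s⁻².

B.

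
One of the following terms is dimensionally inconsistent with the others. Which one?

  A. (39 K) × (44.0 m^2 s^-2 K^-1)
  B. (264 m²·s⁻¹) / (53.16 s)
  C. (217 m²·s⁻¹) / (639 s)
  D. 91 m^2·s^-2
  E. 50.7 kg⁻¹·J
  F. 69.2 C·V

Reduce each to base SI dimensions:
  A. [K] · [m²·s⁻²·K⁻¹] = m²·s⁻²
  B. [m²·s⁻¹] / [s] = m²·s⁻²
  C. [m²·s⁻¹] / [s] = m²·s⁻²
  D. m²·s⁻²
  E. J·kg⁻¹ = N·m·kg⁻¹ = m²·s⁻²
  F. C·V = s·A·J·C⁻¹ = kg·m²·s⁻²
All reduce to m²·s⁻² except F., which is kg·m²·s⁻².

F.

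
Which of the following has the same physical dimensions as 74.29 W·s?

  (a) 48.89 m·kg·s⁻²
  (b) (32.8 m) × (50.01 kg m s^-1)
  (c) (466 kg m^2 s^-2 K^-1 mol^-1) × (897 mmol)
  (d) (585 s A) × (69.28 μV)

Reference: W·s = J·s⁻¹·s = kg·m²·s⁻².
Each option:
  (a) kg·m·s⁻²
  (b) [m] · [kg·m·s⁻¹] = kg·m²·s⁻¹
  (c) [kg·m²·s⁻²·K⁻¹·mol⁻¹] · [mol] = kg·m²·s⁻²·K⁻¹
  (d) [s·A] · [kg·m²·s⁻³·A⁻¹] = kg·m²·s⁻²  ← same
Only (d) matches kg·m²·s⁻².

(d)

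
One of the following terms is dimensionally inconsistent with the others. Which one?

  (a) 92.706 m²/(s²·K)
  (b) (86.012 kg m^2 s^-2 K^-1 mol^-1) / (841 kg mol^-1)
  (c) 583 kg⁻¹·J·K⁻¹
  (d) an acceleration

Dimensions:
  (a) m²·s⁻²·K⁻¹
  (b) [kg·m²·s⁻²·K⁻¹·mol⁻¹] / [kg·mol⁻¹] = m²·s⁻²·K⁻¹
  (c) J·kg⁻¹·K⁻¹ = N·m·kg⁻¹·K⁻¹ = m²·s⁻²·K⁻¹
  (d) [acceleration] = m·s⁻²
All reduce to m²·s⁻²·K⁻¹ except (d), which is m·s⁻².

(d)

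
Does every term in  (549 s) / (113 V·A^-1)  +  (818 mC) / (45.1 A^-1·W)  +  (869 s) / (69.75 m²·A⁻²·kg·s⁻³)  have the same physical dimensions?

Yes

Expand each in SI base units:
  (549 s) / (113 V·A^-1):  [s] / [kg·m²·s⁻³·A⁻²] = kg⁻¹·m⁻²·s⁴·A²
  (818 mC) / (45.1 A^-1·W):  [s·A] / [kg·m²·s⁻³·A⁻¹] = kg⁻¹·m⁻²·s⁴·A²
  (869 s) / (69.75 m²·A⁻²·kg·s⁻³):  [s] / [kg·m²·s⁻³·A⁻²] = kg⁻¹·m⁻²·s⁴·A²
Every term reduces to kg⁻¹·m⁻²·s⁴·A².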